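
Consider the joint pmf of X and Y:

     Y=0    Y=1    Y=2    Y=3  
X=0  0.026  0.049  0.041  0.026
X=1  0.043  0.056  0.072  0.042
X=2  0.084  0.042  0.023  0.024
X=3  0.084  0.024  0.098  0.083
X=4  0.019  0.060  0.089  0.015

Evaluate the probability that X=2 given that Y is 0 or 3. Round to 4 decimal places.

0.2422

P(Y=0) = 0.026 + 0.043 + 0.084 + 0.084 + 0.019 = 0.256.
P(Y=3) = 0.026 + 0.042 + 0.024 + 0.083 + 0.015 = 0.190.
P(Y ∈ {0, 3}) = 0.256 + 0.190 = 0.446; P(X=2, Y ∈ {0, 3}) = 0.084 + 0.024 = 0.108.
P(X=2 | Y ∈ {0, 3}) = 0.108/0.446 = 0.2422.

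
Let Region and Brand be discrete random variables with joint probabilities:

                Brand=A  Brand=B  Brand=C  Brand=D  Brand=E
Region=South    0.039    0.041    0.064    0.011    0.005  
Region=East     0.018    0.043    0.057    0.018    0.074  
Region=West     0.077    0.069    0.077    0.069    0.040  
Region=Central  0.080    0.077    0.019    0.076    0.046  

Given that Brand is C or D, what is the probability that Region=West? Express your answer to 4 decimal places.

0.3734

P(Brand=C) = 0.064 + 0.057 + 0.077 + 0.019 = 0.217.
P(Brand=D) = 0.011 + 0.018 + 0.069 + 0.076 = 0.174.
P(Brand ∈ {C, D}) = 0.217 + 0.174 = 0.391; P(Region=West, Brand ∈ {C, D}) = 0.077 + 0.069 = 0.146.
P(Region=West | Brand ∈ {C, D}) = 0.146/0.391 = 0.3734.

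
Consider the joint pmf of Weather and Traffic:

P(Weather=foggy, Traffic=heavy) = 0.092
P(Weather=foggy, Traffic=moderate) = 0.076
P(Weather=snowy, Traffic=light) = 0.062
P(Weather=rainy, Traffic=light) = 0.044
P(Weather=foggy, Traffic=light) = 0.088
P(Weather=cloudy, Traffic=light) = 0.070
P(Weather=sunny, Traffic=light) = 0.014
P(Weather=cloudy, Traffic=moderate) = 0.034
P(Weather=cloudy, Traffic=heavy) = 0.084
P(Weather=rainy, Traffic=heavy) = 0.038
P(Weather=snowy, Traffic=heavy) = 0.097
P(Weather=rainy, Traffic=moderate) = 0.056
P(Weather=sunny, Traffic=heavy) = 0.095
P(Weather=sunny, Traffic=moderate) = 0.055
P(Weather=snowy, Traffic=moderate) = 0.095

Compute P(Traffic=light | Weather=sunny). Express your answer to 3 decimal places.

P(Weather=sunny) = 0.014 + 0.055 + 0.095 = 0.164.
P(Traffic=light | Weather=sunny) = 0.014/0.164 = 0.085.

0.085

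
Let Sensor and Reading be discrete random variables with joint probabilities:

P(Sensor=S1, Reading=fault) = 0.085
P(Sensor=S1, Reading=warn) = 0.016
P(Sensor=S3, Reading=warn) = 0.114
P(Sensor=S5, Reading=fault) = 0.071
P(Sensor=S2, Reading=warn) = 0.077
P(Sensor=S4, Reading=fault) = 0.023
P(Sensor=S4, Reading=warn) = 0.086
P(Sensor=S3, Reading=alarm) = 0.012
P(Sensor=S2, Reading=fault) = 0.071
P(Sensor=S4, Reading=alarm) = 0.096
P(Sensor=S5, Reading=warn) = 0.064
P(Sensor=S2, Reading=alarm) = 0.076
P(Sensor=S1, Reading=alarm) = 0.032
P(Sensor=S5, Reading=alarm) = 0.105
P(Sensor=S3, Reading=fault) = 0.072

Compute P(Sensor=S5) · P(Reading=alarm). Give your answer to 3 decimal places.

0.077

P(Sensor=S5) = 0.064 + 0.105 + 0.071 = 0.240.
P(Reading=alarm) = 0.032 + 0.076 + 0.012 + 0.096 + 0.105 = 0.321.
Product: 0.240 × 0.321 = 0.077.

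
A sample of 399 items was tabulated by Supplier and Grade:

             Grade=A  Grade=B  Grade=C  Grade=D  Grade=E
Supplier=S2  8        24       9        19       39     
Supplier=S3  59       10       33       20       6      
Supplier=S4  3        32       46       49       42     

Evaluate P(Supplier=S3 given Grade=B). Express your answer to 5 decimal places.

Total with Grade=B: 24 + 10 + 32 = 66.
P(Supplier=S3 | Grade=B) = 10/66 = 0.15152.

0.15152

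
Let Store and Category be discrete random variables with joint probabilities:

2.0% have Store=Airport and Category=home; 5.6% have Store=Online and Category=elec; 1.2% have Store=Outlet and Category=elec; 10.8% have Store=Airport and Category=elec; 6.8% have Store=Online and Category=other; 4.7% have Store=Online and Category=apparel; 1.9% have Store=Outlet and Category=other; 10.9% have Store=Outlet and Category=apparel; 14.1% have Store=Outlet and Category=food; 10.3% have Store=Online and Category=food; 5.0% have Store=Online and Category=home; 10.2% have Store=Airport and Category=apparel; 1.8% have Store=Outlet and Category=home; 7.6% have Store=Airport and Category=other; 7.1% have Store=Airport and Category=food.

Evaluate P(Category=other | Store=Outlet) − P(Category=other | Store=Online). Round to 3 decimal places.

P(Store=Outlet) = 0.141 + 0.109 + 0.012 + 0.018 + 0.019 = 0.299; P(Category=other | Store=Outlet) = 0.019/0.299 = 0.0635.
P(Store=Online) = 0.103 + 0.047 + 0.056 + 0.050 + 0.068 = 0.324; P(Category=other | Store=Online) = 0.068/0.324 = 0.2099.
Difference = -0.146.

-0.146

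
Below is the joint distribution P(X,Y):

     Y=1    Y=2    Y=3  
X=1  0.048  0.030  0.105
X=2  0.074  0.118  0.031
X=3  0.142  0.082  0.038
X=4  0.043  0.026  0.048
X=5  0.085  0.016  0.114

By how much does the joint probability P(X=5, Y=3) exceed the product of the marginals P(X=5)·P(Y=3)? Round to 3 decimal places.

P(X=5) = 0.085 + 0.016 + 0.114 = 0.215.
P(Y=3) = 0.105 + 0.031 + 0.038 + 0.048 + 0.114 = 0.336.
P(X=5, Y=3) − P(X=5)P(Y=3) = 0.114 − 0.215×0.336 = 0.042.

0.042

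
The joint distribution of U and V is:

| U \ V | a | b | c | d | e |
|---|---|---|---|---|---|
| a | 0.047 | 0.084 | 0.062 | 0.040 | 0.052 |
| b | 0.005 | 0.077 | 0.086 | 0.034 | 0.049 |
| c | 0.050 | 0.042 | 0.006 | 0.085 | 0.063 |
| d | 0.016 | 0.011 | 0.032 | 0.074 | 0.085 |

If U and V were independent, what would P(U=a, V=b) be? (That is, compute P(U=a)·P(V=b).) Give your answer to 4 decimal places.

0.0610

P(U=a) = 0.047 + 0.084 + 0.062 + 0.040 + 0.052 = 0.285.
P(V=b) = 0.084 + 0.077 + 0.042 + 0.011 = 0.214.
Product: 0.285 × 0.214 = 0.0610.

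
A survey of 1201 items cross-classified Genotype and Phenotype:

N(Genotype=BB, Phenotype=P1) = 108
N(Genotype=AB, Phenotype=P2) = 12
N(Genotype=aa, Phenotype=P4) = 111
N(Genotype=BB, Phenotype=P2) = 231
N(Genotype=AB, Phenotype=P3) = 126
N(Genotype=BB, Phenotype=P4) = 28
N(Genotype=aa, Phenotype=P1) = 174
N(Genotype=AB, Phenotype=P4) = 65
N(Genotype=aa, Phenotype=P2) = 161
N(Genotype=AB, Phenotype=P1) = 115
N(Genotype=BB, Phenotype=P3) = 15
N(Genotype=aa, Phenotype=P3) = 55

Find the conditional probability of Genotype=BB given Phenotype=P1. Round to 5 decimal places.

0.27204

Total with Phenotype=P1: 174 + 115 + 108 = 397.
P(Genotype=BB | Phenotype=P1) = 108/397 = 0.27204.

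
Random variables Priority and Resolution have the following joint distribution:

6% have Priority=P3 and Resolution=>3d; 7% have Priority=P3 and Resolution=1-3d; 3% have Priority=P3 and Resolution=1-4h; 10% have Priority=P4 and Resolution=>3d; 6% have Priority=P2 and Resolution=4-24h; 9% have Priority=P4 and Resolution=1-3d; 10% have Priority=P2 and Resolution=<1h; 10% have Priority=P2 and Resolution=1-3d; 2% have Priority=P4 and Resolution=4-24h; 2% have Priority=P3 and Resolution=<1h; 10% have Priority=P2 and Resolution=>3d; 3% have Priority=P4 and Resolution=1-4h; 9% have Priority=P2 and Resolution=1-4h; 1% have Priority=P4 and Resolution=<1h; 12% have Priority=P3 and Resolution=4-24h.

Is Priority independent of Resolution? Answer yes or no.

P(Priority=P3) = 0.30 and P(Resolution=4-24h) = 0.20, so their product is 0.0600, but P(Priority=P3, Resolution=4-24h) = 0.12. Since these differ, Priority and Resolution are not independent.

no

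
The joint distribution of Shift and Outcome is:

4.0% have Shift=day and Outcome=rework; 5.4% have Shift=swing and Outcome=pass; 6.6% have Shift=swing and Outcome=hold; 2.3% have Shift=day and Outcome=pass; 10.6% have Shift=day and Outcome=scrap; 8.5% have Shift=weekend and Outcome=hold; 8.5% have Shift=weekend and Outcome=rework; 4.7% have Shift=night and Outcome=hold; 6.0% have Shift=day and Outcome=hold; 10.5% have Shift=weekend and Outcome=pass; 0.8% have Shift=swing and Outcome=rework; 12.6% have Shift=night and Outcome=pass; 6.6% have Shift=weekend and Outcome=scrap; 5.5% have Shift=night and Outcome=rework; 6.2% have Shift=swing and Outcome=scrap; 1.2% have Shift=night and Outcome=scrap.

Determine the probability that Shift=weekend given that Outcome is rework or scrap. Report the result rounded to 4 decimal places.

0.3479

P(Outcome=rework) = 0.040 + 0.008 + 0.055 + 0.085 = 0.188.
P(Outcome=scrap) = 0.106 + 0.062 + 0.012 + 0.066 = 0.246.
P(Outcome ∈ {rework, scrap}) = 0.188 + 0.246 = 0.434; P(Shift=weekend, Outcome ∈ {rework, scrap}) = 0.085 + 0.066 = 0.151.
P(Shift=weekend | Outcome ∈ {rework, scrap}) = 0.151/0.434 = 0.3479.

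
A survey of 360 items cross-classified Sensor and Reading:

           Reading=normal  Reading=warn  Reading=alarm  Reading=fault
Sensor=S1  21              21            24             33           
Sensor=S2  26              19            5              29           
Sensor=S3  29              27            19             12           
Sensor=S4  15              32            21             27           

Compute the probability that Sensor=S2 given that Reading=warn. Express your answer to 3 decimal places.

Total with Reading=warn: 21 + 19 + 27 + 32 = 99.
P(Sensor=S2 | Reading=warn) = 19/99 = 0.192.

0.192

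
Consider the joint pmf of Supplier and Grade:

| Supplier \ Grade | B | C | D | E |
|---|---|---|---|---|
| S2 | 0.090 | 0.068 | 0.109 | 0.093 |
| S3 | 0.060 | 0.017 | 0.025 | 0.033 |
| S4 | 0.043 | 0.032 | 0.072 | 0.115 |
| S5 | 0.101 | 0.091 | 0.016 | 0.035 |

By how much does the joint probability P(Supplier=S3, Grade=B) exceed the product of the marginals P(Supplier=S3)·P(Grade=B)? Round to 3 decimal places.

P(Supplier=S3) = 0.060 + 0.017 + 0.025 + 0.033 = 0.135.
P(Grade=B) = 0.090 + 0.060 + 0.043 + 0.101 = 0.294.
P(Supplier=S3, Grade=B) − P(Supplier=S3)P(Grade=B) = 0.060 − 0.135×0.294 = 0.020.

0.020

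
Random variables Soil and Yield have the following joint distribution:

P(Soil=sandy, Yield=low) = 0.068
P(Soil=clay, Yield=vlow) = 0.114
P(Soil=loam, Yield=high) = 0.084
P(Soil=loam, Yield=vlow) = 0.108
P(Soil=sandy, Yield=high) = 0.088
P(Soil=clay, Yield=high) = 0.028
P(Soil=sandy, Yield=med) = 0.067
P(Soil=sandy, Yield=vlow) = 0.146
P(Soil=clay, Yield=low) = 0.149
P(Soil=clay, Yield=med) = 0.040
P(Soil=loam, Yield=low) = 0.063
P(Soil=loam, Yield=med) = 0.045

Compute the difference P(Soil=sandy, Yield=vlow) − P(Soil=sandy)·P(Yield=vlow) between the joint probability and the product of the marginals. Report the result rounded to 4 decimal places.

P(Soil=sandy) = 0.146 + 0.068 + 0.067 + 0.088 = 0.369.
P(Yield=vlow) = 0.146 + 0.108 + 0.114 = 0.368.
P(Soil=sandy, Yield=vlow) − P(Soil=sandy)P(Yield=vlow) = 0.146 − 0.369×0.368 = 0.0102.

0.0102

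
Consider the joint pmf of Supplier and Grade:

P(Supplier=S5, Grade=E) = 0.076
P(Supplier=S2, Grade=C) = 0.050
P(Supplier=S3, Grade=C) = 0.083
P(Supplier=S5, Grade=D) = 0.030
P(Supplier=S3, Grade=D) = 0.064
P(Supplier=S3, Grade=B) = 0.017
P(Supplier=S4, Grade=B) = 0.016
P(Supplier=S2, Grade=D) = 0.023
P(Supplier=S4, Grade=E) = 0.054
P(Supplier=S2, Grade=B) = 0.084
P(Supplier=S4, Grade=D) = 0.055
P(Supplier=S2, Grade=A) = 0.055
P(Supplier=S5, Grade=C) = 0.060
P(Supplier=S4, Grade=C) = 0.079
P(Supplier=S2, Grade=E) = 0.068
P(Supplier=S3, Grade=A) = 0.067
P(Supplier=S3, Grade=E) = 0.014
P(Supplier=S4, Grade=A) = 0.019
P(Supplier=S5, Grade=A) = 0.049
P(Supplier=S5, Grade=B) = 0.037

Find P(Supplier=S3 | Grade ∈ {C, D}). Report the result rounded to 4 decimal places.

0.3311

P(Grade=C) = 0.050 + 0.083 + 0.079 + 0.060 = 0.272.
P(Grade=D) = 0.023 + 0.064 + 0.055 + 0.030 = 0.172.
P(Grade ∈ {C, D}) = 0.272 + 0.172 = 0.444; P(Supplier=S3, Grade ∈ {C, D}) = 0.083 + 0.064 = 0.147.
P(Supplier=S3 | Grade ∈ {C, D}) = 0.147/0.444 = 0.3311.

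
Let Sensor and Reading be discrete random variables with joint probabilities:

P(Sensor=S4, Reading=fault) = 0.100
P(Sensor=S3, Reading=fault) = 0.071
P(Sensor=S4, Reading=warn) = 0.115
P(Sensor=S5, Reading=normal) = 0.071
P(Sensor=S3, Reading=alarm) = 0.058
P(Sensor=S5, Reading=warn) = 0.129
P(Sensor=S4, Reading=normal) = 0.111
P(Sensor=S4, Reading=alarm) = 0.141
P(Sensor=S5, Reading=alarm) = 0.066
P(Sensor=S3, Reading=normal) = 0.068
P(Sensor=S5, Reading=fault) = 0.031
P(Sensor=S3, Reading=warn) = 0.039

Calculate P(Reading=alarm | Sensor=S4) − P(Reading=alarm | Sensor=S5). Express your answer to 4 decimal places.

0.0797

P(Sensor=S4) = 0.111 + 0.115 + 0.141 + 0.100 = 0.467; P(Reading=alarm | Sensor=S4) = 0.141/0.467 = 0.30193.
P(Sensor=S5) = 0.071 + 0.129 + 0.066 + 0.031 = 0.297; P(Reading=alarm | Sensor=S5) = 0.066/0.297 = 0.22222.
Difference = 0.0797.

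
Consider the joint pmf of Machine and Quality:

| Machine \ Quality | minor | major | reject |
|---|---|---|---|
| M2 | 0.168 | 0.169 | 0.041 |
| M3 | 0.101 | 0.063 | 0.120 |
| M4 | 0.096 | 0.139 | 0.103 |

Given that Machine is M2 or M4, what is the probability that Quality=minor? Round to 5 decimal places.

P(Machine=M2) = 0.168 + 0.169 + 0.041 = 0.378.
P(Machine=M4) = 0.096 + 0.139 + 0.103 = 0.338.
P(Machine ∈ {M2, M4}) = 0.378 + 0.338 = 0.716; P(Quality=minor, Machine ∈ {M2, M4}) = 0.168 + 0.096 = 0.264.
P(Quality=minor | Machine ∈ {M2, M4}) = 0.264/0.716 = 0.36872.

0.36872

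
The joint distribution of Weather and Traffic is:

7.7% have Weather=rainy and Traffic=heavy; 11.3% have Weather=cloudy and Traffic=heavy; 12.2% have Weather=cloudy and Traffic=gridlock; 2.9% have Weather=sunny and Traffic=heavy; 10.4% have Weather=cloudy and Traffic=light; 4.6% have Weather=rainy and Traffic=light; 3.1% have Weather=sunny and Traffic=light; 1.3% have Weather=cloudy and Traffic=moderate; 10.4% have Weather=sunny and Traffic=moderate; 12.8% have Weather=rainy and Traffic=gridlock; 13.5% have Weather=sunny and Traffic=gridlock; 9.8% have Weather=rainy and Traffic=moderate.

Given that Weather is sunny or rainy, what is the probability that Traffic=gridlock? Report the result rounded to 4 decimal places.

P(Weather=sunny) = 0.031 + 0.104 + 0.029 + 0.135 = 0.299.
P(Weather=rainy) = 0.046 + 0.098 + 0.077 + 0.128 = 0.349.
P(Weather ∈ {sunny, rainy}) = 0.299 + 0.349 = 0.648; P(Traffic=gridlock, Weather ∈ {sunny, rainy}) = 0.135 + 0.128 = 0.263.
P(Traffic=gridlock | Weather ∈ {sunny, rainy}) = 0.263/0.648 = 0.4059.

0.4059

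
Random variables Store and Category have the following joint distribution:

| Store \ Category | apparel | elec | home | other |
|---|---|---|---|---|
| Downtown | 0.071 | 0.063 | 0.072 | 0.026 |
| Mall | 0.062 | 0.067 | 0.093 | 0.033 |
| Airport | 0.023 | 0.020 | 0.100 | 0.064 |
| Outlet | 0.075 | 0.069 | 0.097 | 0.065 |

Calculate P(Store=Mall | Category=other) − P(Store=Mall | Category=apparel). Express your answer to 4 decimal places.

-0.0929

P(Category=other) = 0.026 + 0.033 + 0.064 + 0.065 = 0.188; P(Store=Mall | Category=other) = 0.033/0.188 = 0.17553.
P(Category=apparel) = 0.071 + 0.062 + 0.023 + 0.075 = 0.231; P(Store=Mall | Category=apparel) = 0.062/0.231 = 0.26840.
Difference = -0.0929.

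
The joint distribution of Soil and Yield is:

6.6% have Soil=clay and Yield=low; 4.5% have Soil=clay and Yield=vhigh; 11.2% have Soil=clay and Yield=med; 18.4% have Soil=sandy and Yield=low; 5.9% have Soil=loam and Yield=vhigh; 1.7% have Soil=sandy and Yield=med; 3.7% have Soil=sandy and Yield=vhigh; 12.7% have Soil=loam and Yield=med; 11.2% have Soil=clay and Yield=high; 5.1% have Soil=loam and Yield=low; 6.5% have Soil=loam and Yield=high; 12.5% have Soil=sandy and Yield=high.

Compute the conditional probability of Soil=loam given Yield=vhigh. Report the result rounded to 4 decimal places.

P(Yield=vhigh) = 0.037 + 0.059 + 0.045 = 0.141.
P(Soil=loam | Yield=vhigh) = 0.059/0.141 = 0.4184.

0.4184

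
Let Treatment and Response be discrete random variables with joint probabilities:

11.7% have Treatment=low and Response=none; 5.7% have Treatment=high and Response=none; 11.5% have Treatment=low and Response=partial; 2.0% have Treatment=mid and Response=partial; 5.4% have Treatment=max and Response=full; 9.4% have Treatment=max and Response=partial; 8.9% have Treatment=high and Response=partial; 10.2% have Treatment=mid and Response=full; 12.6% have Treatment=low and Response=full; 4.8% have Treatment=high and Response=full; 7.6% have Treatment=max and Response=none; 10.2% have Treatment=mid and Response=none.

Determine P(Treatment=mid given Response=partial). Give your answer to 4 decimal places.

0.0629

P(Response=partial) = 0.115 + 0.020 + 0.089 + 0.094 = 0.318.
P(Treatment=mid | Response=partial) = 0.020/0.318 = 0.0629.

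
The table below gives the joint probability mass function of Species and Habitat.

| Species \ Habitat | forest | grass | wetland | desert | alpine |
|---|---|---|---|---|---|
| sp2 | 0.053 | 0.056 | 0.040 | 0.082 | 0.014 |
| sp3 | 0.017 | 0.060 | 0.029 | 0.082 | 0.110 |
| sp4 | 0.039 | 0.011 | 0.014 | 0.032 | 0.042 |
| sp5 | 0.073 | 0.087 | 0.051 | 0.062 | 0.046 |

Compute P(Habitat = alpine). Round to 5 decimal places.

P(Habitat=alpine) = 0.014 + 0.110 + 0.042 + 0.046 = 0.212.

0.21200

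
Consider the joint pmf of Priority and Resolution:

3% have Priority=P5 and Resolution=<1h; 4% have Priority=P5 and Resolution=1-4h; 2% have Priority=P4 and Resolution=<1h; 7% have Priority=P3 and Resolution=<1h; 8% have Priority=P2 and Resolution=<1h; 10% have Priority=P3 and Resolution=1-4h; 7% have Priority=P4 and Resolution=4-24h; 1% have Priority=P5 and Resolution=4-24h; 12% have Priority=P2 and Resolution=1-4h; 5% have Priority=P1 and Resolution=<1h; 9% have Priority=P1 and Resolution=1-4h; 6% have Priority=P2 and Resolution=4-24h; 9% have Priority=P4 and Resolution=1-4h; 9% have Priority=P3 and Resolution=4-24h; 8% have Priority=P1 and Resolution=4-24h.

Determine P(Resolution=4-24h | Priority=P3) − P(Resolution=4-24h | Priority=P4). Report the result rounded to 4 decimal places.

-0.0427

P(Priority=P3) = 0.07 + 0.10 + 0.09 = 0.26; P(Resolution=4-24h | Priority=P3) = 0.09/0.26 = 0.34615.
P(Priority=P4) = 0.02 + 0.09 + 0.07 = 0.18; P(Resolution=4-24h | Priority=P4) = 0.07/0.18 = 0.38889.
Difference = -0.0427.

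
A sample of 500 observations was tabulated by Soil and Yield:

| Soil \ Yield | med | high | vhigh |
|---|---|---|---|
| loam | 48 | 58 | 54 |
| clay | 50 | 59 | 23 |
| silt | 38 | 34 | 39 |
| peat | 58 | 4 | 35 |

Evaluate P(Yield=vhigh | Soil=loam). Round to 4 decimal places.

0.3375

Total with Soil=loam: 48 + 58 + 54 = 160.
P(Yield=vhigh | Soil=loam) = 54/160 = 0.3375.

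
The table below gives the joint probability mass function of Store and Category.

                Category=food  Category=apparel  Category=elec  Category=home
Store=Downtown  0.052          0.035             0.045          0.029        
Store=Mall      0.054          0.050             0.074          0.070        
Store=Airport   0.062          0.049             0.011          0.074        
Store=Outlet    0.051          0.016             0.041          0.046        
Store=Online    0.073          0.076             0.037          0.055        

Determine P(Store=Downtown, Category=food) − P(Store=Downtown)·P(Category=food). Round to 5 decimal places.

0.00499

P(Store=Downtown) = 0.052 + 0.035 + 0.045 + 0.029 = 0.161.
P(Category=food) = 0.052 + 0.054 + 0.062 + 0.051 + 0.073 = 0.292.
P(Store=Downtown, Category=food) − P(Store=Downtown)P(Category=food) = 0.052 − 0.161×0.292 = 0.00499.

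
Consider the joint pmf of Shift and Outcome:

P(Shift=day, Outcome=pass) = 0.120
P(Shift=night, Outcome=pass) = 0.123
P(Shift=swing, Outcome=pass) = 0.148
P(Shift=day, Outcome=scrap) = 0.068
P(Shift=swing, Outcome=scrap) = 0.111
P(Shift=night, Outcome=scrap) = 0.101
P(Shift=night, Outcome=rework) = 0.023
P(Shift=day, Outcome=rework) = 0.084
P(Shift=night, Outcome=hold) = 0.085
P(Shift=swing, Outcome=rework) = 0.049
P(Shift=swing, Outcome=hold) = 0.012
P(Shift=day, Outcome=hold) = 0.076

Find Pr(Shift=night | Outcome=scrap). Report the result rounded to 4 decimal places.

P(Outcome=scrap) = 0.068 + 0.111 + 0.101 = 0.280.
P(Shift=night | Outcome=scrap) = 0.101/0.280 = 0.3607.

0.3607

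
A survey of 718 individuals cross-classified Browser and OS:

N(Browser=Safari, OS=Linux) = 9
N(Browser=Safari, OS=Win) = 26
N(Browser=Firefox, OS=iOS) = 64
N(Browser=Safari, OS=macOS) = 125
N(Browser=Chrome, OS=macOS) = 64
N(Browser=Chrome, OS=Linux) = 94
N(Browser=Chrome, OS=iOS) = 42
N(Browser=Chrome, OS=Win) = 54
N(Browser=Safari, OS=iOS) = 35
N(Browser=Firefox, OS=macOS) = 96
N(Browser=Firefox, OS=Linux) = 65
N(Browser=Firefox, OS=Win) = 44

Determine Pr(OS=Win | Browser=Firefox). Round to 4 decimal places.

Total with Browser=Firefox: 44 + 96 + 65 + 64 = 269.
P(OS=Win | Browser=Firefox) = 44/269 = 0.1636.

0.1636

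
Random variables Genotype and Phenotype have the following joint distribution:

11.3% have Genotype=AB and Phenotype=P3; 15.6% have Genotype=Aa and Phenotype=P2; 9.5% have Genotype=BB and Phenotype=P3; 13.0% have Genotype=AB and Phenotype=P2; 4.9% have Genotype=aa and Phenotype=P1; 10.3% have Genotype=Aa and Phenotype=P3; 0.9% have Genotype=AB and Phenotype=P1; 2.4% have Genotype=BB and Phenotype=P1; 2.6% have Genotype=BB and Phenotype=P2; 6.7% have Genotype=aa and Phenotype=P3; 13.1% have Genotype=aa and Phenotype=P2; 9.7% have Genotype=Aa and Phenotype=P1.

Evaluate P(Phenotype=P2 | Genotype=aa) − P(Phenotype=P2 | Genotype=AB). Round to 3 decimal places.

P(Genotype=aa) = 0.049 + 0.131 + 0.067 = 0.247; P(Phenotype=P2 | Genotype=aa) = 0.131/0.247 = 0.5304.
P(Genotype=AB) = 0.009 + 0.130 + 0.113 = 0.252; P(Phenotype=P2 | Genotype=AB) = 0.130/0.252 = 0.5159.
Difference = 0.014.

0.014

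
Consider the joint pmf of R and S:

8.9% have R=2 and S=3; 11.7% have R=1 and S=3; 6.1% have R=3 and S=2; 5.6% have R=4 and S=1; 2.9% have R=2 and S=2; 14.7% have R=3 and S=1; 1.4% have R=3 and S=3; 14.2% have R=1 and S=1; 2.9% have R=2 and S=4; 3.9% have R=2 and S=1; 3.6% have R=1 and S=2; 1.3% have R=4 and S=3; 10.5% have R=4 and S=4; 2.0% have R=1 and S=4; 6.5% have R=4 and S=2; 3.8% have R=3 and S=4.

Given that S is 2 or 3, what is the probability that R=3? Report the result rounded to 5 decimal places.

P(S=2) = 0.036 + 0.029 + 0.061 + 0.065 = 0.191.
P(S=3) = 0.117 + 0.089 + 0.014 + 0.013 = 0.233.
P(S ∈ {2, 3}) = 0.191 + 0.233 = 0.424; P(R=3, S ∈ {2, 3}) = 0.061 + 0.014 = 0.075.
P(R=3 | S ∈ {2, 3}) = 0.075/0.424 = 0.17689.

0.17689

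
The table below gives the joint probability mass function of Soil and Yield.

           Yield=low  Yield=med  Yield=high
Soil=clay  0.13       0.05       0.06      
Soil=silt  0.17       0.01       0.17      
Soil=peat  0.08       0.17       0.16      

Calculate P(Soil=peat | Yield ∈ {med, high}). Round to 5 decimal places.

0.53226

P(Yield=med) = 0.05 + 0.01 + 0.17 = 0.23.
P(Yield=high) = 0.06 + 0.17 + 0.16 = 0.39.
P(Yield ∈ {med, high}) = 0.23 + 0.39 = 0.62; P(Soil=peat, Yield ∈ {med, high}) = 0.17 + 0.16 = 0.33.
P(Soil=peat | Yield ∈ {med, high}) = 0.33/0.62 = 0.53226.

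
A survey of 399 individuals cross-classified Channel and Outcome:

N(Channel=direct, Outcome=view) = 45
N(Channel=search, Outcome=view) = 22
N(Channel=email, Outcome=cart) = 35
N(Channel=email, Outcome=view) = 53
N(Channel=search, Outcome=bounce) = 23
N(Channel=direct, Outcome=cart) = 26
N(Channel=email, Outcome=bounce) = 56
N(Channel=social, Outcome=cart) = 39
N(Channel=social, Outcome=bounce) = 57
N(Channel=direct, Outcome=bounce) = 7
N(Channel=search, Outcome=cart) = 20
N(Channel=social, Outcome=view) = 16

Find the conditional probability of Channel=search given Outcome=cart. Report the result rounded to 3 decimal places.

0.167

Total with Outcome=cart: 35 + 20 + 39 + 26 = 120.
P(Channel=search | Outcome=cart) = 20/120 = 0.167.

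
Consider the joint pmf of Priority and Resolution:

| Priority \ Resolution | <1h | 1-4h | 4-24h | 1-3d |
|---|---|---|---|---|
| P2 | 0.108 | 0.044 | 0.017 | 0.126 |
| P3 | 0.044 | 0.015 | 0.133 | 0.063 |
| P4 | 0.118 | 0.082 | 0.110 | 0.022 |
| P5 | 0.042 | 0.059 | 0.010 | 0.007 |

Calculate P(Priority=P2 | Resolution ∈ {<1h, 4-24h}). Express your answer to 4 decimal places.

0.2148

P(Resolution=<1h) = 0.108 + 0.044 + 0.118 + 0.042 = 0.312.
P(Resolution=4-24h) = 0.017 + 0.133 + 0.110 + 0.010 = 0.270.
P(Resolution ∈ {<1h, 4-24h}) = 0.312 + 0.270 = 0.582; P(Priority=P2, Resolution ∈ {<1h, 4-24h}) = 0.108 + 0.017 = 0.125.
P(Priority=P2 | Resolution ∈ {<1h, 4-24h}) = 0.125/0.582 = 0.2148.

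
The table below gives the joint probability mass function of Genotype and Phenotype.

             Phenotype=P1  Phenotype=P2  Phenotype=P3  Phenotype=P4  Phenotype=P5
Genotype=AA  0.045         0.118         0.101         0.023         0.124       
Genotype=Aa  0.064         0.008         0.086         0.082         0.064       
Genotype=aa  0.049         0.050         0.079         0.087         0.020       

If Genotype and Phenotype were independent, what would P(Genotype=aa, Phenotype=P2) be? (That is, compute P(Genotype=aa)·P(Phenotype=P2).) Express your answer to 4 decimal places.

P(Genotype=aa) = 0.049 + 0.050 + 0.079 + 0.087 + 0.020 = 0.285.
P(Phenotype=P2) = 0.118 + 0.008 + 0.050 = 0.176.
Product: 0.285 × 0.176 = 0.0502.

0.0502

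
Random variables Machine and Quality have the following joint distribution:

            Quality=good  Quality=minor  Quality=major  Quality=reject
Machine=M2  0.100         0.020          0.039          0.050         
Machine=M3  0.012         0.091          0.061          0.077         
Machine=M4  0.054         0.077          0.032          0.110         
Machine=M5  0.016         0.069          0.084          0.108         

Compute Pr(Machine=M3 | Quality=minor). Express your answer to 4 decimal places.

P(Quality=minor) = 0.020 + 0.091 + 0.077 + 0.069 = 0.257.
P(Machine=M3 | Quality=minor) = 0.091/0.257 = 0.3541.

0.3541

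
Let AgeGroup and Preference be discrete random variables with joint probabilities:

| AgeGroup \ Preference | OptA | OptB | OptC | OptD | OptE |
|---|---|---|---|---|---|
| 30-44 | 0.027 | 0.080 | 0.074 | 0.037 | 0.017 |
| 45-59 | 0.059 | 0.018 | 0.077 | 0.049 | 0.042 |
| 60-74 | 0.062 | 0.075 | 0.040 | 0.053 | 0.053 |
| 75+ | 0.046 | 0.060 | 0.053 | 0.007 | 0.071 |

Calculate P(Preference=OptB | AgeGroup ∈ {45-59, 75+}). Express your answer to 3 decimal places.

0.162

P(AgeGroup=45-59) = 0.059 + 0.018 + 0.077 + 0.049 + 0.042 = 0.245.
P(AgeGroup=75+) = 0.046 + 0.060 + 0.053 + 0.007 + 0.071 = 0.237.
P(AgeGroup ∈ {45-59, 75+}) = 0.245 + 0.237 = 0.482; P(Preference=OptB, AgeGroup ∈ {45-59, 75+}) = 0.018 + 0.060 = 0.078.
P(Preference=OptB | AgeGroup ∈ {45-59, 75+}) = 0.078/0.482 = 0.162.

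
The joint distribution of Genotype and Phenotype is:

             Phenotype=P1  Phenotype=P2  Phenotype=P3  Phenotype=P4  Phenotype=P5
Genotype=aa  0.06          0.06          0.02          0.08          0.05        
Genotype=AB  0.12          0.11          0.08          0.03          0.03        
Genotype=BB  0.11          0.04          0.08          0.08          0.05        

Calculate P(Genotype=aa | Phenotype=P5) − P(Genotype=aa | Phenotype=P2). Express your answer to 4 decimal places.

P(Phenotype=P5) = 0.05 + 0.03 + 0.05 = 0.13; P(Genotype=aa | Phenotype=P5) = 0.05/0.13 = 0.38462.
P(Phenotype=P2) = 0.06 + 0.11 + 0.04 = 0.21; P(Genotype=aa | Phenotype=P2) = 0.06/0.21 = 0.28571.
Difference = 0.0989.

0.0989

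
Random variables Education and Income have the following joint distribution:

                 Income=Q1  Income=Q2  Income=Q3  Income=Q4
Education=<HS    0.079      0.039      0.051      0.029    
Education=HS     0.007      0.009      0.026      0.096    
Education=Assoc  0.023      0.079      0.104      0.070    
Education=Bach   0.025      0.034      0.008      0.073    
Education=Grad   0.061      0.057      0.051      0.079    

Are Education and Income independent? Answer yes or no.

P(Education=HS) = 0.138 and P(Income=Q4) = 0.347, so their product is 0.04789, but P(Education=HS, Income=Q4) = 0.096. Since these differ, Education and Income are not independent.

no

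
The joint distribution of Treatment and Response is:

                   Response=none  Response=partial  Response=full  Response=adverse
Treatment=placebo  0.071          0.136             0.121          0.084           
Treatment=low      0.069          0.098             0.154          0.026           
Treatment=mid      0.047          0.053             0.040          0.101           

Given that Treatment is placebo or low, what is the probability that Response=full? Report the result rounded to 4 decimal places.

0.3623

P(Treatment=placebo) = 0.071 + 0.136 + 0.121 + 0.084 = 0.412.
P(Treatment=low) = 0.069 + 0.098 + 0.154 + 0.026 = 0.347.
P(Treatment ∈ {placebo, low}) = 0.412 + 0.347 = 0.759; P(Response=full, Treatment ∈ {placebo, low}) = 0.121 + 0.154 = 0.275.
P(Response=full | Treatment ∈ {placebo, low}) = 0.275/0.759 = 0.3623.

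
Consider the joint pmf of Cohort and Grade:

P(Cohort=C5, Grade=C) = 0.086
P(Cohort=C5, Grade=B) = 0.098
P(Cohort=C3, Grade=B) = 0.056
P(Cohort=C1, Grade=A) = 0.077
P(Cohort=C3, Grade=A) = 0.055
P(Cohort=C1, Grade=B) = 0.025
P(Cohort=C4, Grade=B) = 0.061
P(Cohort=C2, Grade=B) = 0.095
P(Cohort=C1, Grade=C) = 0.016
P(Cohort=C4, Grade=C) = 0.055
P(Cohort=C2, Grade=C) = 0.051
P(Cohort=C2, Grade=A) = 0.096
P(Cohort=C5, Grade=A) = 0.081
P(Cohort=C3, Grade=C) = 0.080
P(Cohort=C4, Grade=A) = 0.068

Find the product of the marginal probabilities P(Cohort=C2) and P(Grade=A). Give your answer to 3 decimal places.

0.091

P(Cohort=C2) = 0.096 + 0.095 + 0.051 = 0.242.
P(Grade=A) = 0.077 + 0.096 + 0.055 + 0.068 + 0.081 = 0.377.
Product: 0.242 × 0.377 = 0.091.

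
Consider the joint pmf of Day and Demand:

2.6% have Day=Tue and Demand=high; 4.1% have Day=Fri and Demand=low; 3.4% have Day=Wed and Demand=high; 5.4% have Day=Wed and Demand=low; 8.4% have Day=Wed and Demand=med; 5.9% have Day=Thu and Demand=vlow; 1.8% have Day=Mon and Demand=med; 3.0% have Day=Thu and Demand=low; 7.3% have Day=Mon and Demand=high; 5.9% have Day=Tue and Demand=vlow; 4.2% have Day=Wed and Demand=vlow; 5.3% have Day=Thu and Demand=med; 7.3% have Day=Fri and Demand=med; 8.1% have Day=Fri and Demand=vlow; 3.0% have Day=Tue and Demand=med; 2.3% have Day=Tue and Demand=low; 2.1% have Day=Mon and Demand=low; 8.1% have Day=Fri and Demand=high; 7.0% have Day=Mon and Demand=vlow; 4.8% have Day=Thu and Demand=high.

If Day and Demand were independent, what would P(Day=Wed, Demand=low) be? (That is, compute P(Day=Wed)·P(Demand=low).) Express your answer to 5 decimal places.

P(Day=Wed) = 0.042 + 0.054 + 0.084 + 0.034 = 0.214.
P(Demand=low) = 0.021 + 0.023 + 0.054 + 0.030 + 0.041 = 0.169.
Product: 0.214 × 0.169 = 0.03617.

0.03617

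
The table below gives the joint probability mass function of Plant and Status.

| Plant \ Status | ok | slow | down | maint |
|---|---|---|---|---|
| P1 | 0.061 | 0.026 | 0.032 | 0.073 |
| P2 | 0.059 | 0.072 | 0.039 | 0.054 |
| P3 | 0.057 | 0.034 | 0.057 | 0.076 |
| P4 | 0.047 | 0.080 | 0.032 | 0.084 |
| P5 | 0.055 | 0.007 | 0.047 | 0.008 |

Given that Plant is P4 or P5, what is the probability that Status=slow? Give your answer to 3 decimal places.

0.242

P(Plant=P4) = 0.047 + 0.080 + 0.032 + 0.084 = 0.243.
P(Plant=P5) = 0.055 + 0.007 + 0.047 + 0.008 = 0.117.
P(Plant ∈ {P4, P5}) = 0.243 + 0.117 = 0.360; P(Status=slow, Plant ∈ {P4, P5}) = 0.080 + 0.007 = 0.087.
P(Status=slow | Plant ∈ {P4, P5}) = 0.087/0.360 = 0.242.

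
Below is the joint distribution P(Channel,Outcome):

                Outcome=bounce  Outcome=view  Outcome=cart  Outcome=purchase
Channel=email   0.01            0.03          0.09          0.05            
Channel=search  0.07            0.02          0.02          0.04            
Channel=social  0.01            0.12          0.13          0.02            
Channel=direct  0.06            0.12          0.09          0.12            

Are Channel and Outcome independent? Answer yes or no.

no

P(Channel=search) = 0.15 and P(Outcome=bounce) = 0.15, so their product is 0.0225, but P(Channel=search, Outcome=bounce) = 0.07. Since these differ, Channel and Outcome are not independent.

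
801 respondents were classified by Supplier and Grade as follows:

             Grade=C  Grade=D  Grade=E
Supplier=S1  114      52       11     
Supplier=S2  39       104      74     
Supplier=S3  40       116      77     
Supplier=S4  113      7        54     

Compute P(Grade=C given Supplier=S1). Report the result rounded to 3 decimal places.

0.644

Total with Supplier=S1: 114 + 52 + 11 = 177.
P(Grade=C | Supplier=S1) = 114/177 = 0.644.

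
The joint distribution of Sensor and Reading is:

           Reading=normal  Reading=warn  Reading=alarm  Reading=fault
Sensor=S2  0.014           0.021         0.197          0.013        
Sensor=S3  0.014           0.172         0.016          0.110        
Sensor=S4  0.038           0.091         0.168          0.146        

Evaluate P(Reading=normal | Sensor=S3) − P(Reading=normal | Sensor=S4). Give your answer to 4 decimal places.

P(Sensor=S3) = 0.014 + 0.172 + 0.016 + 0.110 = 0.312; P(Reading=normal | Sensor=S3) = 0.014/0.312 = 0.04487.
P(Sensor=S4) = 0.038 + 0.091 + 0.168 + 0.146 = 0.443; P(Reading=normal | Sensor=S4) = 0.038/0.443 = 0.08578.
Difference = -0.0409.

-0.0409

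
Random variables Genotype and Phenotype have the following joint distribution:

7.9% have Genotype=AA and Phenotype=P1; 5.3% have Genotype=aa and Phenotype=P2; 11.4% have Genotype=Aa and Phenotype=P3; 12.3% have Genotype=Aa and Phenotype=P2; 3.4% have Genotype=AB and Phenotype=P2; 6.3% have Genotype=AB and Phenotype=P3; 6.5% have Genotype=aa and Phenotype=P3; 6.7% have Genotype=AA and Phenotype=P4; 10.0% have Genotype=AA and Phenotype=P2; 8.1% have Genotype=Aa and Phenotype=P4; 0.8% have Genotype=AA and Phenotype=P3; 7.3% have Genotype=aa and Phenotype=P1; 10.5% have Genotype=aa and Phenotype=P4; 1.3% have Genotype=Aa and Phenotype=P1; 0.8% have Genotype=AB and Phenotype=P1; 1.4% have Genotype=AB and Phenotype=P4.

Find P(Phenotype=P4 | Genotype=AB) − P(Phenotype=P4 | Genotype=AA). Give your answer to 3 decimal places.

-0.146

P(Genotype=AB) = 0.008 + 0.034 + 0.063 + 0.014 = 0.119; P(Phenotype=P4 | Genotype=AB) = 0.014/0.119 = 0.1176.
P(Genotype=AA) = 0.079 + 0.100 + 0.008 + 0.067 = 0.254; P(Phenotype=P4 | Genotype=AA) = 0.067/0.254 = 0.2638.
Difference = -0.146.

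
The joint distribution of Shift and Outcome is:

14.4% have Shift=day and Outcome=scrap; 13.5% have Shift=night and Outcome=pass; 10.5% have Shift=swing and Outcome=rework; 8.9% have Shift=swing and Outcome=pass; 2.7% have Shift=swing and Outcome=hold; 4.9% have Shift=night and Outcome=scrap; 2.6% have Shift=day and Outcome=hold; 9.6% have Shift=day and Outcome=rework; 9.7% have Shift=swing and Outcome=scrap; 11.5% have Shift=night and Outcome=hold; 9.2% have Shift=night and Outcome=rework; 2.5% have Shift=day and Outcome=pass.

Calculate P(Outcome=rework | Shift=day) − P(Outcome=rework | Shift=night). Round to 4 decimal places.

P(Shift=day) = 0.025 + 0.096 + 0.144 + 0.026 = 0.291; P(Outcome=rework | Shift=day) = 0.096/0.291 = 0.32990.
P(Shift=night) = 0.135 + 0.092 + 0.049 + 0.115 = 0.391; P(Outcome=rework | Shift=night) = 0.092/0.391 = 0.23529.
Difference = 0.0946.

0.0946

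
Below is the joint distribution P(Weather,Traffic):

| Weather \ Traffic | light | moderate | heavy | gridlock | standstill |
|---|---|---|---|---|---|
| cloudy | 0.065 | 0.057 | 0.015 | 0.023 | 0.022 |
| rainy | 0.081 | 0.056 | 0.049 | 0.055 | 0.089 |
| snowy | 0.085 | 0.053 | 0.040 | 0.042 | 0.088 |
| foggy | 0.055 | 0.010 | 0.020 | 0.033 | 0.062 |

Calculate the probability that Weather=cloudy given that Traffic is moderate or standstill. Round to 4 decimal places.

0.1808

P(Traffic=moderate) = 0.057 + 0.056 + 0.053 + 0.010 = 0.176.
P(Traffic=standstill) = 0.022 + 0.089 + 0.088 + 0.062 = 0.261.
P(Traffic ∈ {moderate, standstill}) = 0.176 + 0.261 = 0.437; P(Weather=cloudy, Traffic ∈ {moderate, standstill}) = 0.057 + 0.022 = 0.079.
P(Weather=cloudy | Traffic ∈ {moderate, standstill}) = 0.079/0.437 = 0.1808.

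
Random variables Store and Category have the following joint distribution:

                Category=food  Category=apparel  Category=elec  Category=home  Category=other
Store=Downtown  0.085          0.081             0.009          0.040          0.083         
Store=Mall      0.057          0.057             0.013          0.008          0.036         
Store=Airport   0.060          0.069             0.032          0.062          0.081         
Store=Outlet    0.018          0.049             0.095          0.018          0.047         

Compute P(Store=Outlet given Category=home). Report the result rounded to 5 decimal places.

P(Category=home) = 0.040 + 0.008 + 0.062 + 0.018 = 0.128.
P(Store=Outlet | Category=home) = 0.018/0.128 = 0.14063.

0.14063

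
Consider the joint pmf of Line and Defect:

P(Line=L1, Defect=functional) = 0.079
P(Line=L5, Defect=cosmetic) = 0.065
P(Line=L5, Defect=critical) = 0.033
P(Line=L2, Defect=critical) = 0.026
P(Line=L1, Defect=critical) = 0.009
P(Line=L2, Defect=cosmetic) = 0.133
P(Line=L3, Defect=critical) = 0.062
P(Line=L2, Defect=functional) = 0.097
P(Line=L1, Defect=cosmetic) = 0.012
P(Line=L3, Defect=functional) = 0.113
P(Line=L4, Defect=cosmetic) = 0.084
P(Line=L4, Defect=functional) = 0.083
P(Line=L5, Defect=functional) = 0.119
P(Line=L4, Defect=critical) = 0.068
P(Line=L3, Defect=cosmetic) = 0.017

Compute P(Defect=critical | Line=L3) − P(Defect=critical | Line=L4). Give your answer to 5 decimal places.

P(Line=L3) = 0.017 + 0.113 + 0.062 = 0.192; P(Defect=critical | Line=L3) = 0.062/0.192 = 0.322917.
P(Line=L4) = 0.084 + 0.083 + 0.068 = 0.235; P(Defect=critical | Line=L4) = 0.068/0.235 = 0.289362.
Difference = 0.03355.

0.03355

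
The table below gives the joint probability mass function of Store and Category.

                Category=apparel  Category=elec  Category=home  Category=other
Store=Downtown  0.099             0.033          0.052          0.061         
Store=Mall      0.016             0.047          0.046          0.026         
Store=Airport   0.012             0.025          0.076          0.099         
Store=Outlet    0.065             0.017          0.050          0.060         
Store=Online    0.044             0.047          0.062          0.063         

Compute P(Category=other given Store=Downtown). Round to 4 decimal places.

P(Store=Downtown) = 0.099 + 0.033 + 0.052 + 0.061 = 0.245.
P(Category=other | Store=Downtown) = 0.061/0.245 = 0.2490.

0.2490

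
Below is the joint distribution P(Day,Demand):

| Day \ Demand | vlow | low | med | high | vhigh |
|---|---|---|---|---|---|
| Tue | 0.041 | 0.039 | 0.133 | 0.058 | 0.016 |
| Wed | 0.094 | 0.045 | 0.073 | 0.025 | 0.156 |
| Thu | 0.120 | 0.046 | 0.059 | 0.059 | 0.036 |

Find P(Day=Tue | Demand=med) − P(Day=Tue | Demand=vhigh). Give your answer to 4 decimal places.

P(Demand=med) = 0.133 + 0.073 + 0.059 = 0.265; P(Day=Tue | Demand=med) = 0.133/0.265 = 0.50189.
P(Demand=vhigh) = 0.016 + 0.156 + 0.036 = 0.208; P(Day=Tue | Demand=vhigh) = 0.016/0.208 = 0.07692.
Difference = 0.4250.

0.4250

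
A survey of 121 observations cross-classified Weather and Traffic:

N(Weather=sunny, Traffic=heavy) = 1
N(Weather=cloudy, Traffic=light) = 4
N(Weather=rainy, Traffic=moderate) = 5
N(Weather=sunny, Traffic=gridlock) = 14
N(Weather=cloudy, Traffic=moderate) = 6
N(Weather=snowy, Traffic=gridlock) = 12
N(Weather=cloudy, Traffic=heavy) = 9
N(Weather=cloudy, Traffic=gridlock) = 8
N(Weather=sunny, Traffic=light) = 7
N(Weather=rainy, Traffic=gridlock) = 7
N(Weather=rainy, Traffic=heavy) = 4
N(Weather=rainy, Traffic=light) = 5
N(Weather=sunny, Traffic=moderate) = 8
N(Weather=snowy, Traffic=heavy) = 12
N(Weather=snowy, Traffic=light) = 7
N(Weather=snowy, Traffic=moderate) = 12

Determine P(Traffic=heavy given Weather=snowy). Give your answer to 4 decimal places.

Total with Weather=snowy: 7 + 12 + 12 + 12 = 43.
P(Traffic=heavy | Weather=snowy) = 12/43 = 0.2791.

0.2791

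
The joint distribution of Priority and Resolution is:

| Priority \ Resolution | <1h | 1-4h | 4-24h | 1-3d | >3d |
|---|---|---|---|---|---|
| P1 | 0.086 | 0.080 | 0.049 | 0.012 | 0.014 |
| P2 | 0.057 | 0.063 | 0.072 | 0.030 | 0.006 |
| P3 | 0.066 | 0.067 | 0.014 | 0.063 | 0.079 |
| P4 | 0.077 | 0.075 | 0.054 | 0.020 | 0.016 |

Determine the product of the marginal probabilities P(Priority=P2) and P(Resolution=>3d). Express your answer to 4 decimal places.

P(Priority=P2) = 0.057 + 0.063 + 0.072 + 0.030 + 0.006 = 0.228.
P(Resolution=>3d) = 0.014 + 0.006 + 0.079 + 0.016 = 0.115.
Product: 0.228 × 0.115 = 0.0262.

0.0262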